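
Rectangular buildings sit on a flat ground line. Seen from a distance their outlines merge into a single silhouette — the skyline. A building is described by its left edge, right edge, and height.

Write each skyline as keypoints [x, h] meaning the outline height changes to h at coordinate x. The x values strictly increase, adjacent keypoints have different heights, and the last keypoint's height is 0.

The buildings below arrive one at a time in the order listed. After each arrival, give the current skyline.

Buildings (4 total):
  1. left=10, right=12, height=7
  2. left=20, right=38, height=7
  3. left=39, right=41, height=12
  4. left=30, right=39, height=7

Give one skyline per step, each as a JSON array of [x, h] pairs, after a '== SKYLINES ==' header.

== SKYLINES ==
[[10,7],[12,0]]
[[10,7],[12,0],[20,7],[38,0]]
[[10,7],[12,0],[20,7],[38,0],[39,12],[41,0]]
[[10,7],[12,0],[20,7],[39,12],[41,0]]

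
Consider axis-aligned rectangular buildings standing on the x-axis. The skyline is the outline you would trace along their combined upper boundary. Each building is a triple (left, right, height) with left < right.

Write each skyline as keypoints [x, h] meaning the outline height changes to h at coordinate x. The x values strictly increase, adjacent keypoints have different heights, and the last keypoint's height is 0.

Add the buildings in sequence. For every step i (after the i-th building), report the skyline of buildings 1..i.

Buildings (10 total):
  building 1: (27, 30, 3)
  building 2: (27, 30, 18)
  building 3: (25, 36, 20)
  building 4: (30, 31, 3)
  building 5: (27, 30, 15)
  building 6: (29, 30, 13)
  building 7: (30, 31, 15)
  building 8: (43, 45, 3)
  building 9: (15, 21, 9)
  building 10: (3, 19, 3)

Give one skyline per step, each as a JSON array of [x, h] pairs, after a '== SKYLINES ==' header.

== SKYLINES ==
[[27,3],[30,0]]
[[27,18],[30,0]]
[[25,20],[36,0]]
[[25,20],[36,0]]
[[25,20],[36,0]]
[[25,20],[36,0]]
[[25,20],[36,0]]
[[25,20],[36,0],[43,3],[45,0]]
[[15,9],[21,0],[25,20],[36,0],[43,3],[45,0]]
[[3,3],[15,9],[21,0],[25,20],[36,0],[43,3],[45,0]]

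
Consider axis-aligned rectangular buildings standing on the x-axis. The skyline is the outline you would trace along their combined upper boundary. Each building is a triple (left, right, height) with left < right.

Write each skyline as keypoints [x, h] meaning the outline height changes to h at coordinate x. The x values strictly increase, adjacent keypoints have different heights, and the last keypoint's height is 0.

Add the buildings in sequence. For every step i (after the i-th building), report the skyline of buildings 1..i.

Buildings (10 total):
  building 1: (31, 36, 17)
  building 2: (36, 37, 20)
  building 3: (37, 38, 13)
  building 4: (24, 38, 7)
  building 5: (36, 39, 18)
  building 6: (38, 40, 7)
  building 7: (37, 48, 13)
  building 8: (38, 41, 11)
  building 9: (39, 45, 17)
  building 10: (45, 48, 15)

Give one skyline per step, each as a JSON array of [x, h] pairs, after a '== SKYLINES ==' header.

== SKYLINES ==
[[31,17],[36,0]]
[[31,17],[36,20],[37,0]]
[[31,17],[36,20],[37,13],[38,0]]
[[24,7],[31,17],[36,20],[37,13],[38,0]]
[[24,7],[31,17],[36,20],[37,18],[39,0]]
[[24,7],[31,17],[36,20],[37,18],[39,7],[40,0]]
[[24,7],[31,17],[36,20],[37,18],[39,13],[48,0]]
[[24,7],[31,17],[36,20],[37,18],[39,13],[48,0]]
[[24,7],[31,17],[36,20],[37,18],[39,17],[45,13],[48,0]]
[[24,7],[31,17],[36,20],[37,18],[39,17],[45,15],[48,0]]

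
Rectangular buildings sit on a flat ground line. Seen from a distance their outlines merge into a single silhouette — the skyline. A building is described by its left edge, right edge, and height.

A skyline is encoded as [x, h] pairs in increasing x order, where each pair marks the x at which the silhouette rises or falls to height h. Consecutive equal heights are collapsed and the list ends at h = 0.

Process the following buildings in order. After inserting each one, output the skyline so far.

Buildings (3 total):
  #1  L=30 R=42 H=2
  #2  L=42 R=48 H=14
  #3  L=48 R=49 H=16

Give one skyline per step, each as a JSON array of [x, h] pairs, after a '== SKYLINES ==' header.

== SKYLINES ==
[[30,2],[42,0]]
[[30,2],[42,14],[48,0]]
[[30,2],[42,14],[48,16],[49,0]]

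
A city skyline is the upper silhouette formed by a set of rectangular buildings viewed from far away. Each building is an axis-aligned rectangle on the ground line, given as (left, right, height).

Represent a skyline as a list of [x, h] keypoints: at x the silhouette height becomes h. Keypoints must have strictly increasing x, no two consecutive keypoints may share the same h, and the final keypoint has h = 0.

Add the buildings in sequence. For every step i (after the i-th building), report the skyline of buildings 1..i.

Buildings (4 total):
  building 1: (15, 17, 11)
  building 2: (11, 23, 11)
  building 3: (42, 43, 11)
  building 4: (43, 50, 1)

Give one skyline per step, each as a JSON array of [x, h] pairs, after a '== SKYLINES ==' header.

== SKYLINES ==
[[15,11],[17,0]]
[[11,11],[23,0]]
[[11,11],[23,0],[42,11],[43,0]]
[[11,11],[23,0],[42,11],[43,1],[50,0]]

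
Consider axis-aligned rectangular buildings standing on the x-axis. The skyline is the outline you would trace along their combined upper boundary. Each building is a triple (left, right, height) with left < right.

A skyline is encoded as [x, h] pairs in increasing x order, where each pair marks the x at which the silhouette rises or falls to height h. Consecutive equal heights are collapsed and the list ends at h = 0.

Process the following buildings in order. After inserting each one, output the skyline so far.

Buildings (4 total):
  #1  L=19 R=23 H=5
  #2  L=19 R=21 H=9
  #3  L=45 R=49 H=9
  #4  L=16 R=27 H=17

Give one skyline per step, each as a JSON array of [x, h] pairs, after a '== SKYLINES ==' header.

== SKYLINES ==
[[19,5],[23,0]]
[[19,9],[21,5],[23,0]]
[[19,9],[21,5],[23,0],[45,9],[49,0]]
[[16,17],[27,0],[45,9],[49,0]]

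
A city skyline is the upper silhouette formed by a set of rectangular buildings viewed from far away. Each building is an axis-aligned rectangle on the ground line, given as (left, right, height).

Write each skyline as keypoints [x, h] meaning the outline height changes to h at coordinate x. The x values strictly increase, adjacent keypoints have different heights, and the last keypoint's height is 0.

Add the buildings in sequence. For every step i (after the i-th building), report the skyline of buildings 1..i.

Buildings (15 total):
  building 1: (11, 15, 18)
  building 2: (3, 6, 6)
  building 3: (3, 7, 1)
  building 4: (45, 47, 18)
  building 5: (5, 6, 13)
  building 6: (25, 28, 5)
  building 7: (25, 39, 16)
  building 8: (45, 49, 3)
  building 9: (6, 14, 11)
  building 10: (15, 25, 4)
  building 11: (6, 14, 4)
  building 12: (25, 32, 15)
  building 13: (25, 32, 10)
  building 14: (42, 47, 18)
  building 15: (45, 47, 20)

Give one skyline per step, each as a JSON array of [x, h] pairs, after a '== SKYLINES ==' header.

== SKYLINES ==
[[11,18],[15,0]]
[[3,6],[6,0],[11,18],[15,0]]
[[3,6],[6,1],[7,0],[11,18],[15,0]]
[[3,6],[6,1],[7,0],[11,18],[15,0],[45,18],[47,0]]
[[3,6],[5,13],[6,1],[7,0],[11,18],[15,0],[45,18],[47,0]]
[[3,6],[5,13],[6,1],[7,0],[11,18],[15,0],[25,5],[28,0],[45,18],[47,0]]
[[3,6],[5,13],[6,1],[7,0],[11,18],[15,0],[25,16],[39,0],[45,18],[47,0]]
[[3,6],[5,13],[6,1],[7,0],[11,18],[15,0],[25,16],[39,0],[45,18],[47,3],[49,0]]
[[3,6],[5,13],[6,11],[11,18],[15,0],[25,16],[39,0],[45,18],[47,3],[49,0]]
[[3,6],[5,13],[6,11],[11,18],[15,4],[25,16],[39,0],[45,18],[47,3],[49,0]]
[[3,6],[5,13],[6,11],[11,18],[15,4],[25,16],[39,0],[45,18],[47,3],[49,0]]
[[3,6],[5,13],[6,11],[11,18],[15,4],[25,16],[39,0],[45,18],[47,3],[49,0]]
[[3,6],[5,13],[6,11],[11,18],[15,4],[25,16],[39,0],[45,18],[47,3],[49,0]]
[[3,6],[5,13],[6,11],[11,18],[15,4],[25,16],[39,0],[42,18],[47,3],[49,0]]
[[3,6],[5,13],[6,11],[11,18],[15,4],[25,16],[39,0],[42,18],[45,20],[47,3],[49,0]]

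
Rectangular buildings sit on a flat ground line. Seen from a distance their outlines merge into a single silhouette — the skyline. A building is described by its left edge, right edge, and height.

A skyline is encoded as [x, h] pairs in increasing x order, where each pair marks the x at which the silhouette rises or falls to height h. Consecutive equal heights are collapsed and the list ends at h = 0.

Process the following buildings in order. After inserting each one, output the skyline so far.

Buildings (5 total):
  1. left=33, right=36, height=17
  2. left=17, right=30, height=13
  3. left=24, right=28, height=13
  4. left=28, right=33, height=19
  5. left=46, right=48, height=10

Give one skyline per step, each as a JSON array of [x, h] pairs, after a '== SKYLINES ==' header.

== SKYLINES ==
[[33,17],[36,0]]
[[17,13],[30,0],[33,17],[36,0]]
[[17,13],[30,0],[33,17],[36,0]]
[[17,13],[28,19],[33,17],[36,0]]
[[17,13],[28,19],[33,17],[36,0],[46,10],[48,0]]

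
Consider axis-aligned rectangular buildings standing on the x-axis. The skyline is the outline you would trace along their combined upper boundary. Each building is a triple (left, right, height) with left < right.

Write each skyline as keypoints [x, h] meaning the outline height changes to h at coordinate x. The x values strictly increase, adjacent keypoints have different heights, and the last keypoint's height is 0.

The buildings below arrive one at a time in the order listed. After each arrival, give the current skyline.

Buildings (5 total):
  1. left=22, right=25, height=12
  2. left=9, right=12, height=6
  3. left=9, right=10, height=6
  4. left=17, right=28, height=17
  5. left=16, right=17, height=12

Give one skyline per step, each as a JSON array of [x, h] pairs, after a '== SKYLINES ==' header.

== SKYLINES ==
[[22,12],[25,0]]
[[9,6],[12,0],[22,12],[25,0]]
[[9,6],[12,0],[22,12],[25,0]]
[[9,6],[12,0],[17,17],[28,0]]
[[9,6],[12,0],[16,12],[17,17],[28,0]]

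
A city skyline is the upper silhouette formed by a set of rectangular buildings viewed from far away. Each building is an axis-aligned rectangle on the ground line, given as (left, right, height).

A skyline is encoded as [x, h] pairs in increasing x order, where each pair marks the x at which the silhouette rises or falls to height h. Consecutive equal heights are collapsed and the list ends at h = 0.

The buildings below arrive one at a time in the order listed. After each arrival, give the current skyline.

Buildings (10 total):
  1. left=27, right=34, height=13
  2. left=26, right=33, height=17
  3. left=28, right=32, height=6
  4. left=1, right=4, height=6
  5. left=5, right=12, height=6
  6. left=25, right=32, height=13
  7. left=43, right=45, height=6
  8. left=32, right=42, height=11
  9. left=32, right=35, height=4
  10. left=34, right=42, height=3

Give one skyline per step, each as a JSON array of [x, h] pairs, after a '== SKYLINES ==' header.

== SKYLINES ==
[[27,13],[34,0]]
[[26,17],[33,13],[34,0]]
[[26,17],[33,13],[34,0]]
[[1,6],[4,0],[26,17],[33,13],[34,0]]
[[1,6],[4,0],[5,6],[12,0],[26,17],[33,13],[34,0]]
[[1,6],[4,0],[5,6],[12,0],[25,13],[26,17],[33,13],[34,0]]
[[1,6],[4,0],[5,6],[12,0],[25,13],[26,17],[33,13],[34,0],[43,6],[45,0]]
[[1,6],[4,0],[5,6],[12,0],[25,13],[26,17],[33,13],[34,11],[42,0],[43,6],[45,0]]
[[1,6],[4,0],[5,6],[12,0],[25,13],[26,17],[33,13],[34,11],[42,0],[43,6],[45,0]]
[[1,6],[4,0],[5,6],[12,0],[25,13],[26,17],[33,13],[34,11],[42,0],[43,6],[45,0]]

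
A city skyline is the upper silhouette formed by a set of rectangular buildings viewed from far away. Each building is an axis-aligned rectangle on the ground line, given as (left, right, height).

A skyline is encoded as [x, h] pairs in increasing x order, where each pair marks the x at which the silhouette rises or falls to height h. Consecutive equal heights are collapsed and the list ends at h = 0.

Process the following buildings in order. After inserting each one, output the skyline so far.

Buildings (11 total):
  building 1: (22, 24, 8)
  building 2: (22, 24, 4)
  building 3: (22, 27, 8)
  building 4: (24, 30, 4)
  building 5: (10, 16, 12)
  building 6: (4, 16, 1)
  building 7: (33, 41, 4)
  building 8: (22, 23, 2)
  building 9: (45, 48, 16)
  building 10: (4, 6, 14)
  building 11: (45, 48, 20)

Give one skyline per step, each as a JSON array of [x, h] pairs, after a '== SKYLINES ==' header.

== SKYLINES ==
[[22,8],[24,0]]
[[22,8],[24,0]]
[[22,8],[27,0]]
[[22,8],[27,4],[30,0]]
[[10,12],[16,0],[22,8],[27,4],[30,0]]
[[4,1],[10,12],[16,0],[22,8],[27,4],[30,0]]
[[4,1],[10,12],[16,0],[22,8],[27,4],[30,0],[33,4],[41,0]]
[[4,1],[10,12],[16,0],[22,8],[27,4],[30,0],[33,4],[41,0]]
[[4,1],[10,12],[16,0],[22,8],[27,4],[30,0],[33,4],[41,0],[45,16],[48,0]]
[[4,14],[6,1],[10,12],[16,0],[22,8],[27,4],[30,0],[33,4],[41,0],[45,16],[48,0]]
[[4,14],[6,1],[10,12],[16,0],[22,8],[27,4],[30,0],[33,4],[41,0],[45,20],[48,0]]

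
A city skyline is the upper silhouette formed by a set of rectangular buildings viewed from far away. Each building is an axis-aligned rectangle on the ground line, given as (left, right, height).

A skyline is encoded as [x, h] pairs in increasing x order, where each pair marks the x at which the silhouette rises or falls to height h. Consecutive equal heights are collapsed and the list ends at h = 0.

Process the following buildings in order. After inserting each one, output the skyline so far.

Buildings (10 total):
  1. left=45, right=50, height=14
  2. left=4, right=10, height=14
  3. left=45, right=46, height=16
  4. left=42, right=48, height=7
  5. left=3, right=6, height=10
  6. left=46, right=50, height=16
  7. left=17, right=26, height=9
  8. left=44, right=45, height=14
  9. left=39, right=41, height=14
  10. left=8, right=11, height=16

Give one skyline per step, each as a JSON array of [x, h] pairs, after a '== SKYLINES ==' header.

== SKYLINES ==
[[45,14],[50,0]]
[[4,14],[10,0],[45,14],[50,0]]
[[4,14],[10,0],[45,16],[46,14],[50,0]]
[[4,14],[10,0],[42,7],[45,16],[46,14],[50,0]]
[[3,10],[4,14],[10,0],[42,7],[45,16],[46,14],[50,0]]
[[3,10],[4,14],[10,0],[42,7],[45,16],[50,0]]
[[3,10],[4,14],[10,0],[17,9],[26,0],[42,7],[45,16],[50,0]]
[[3,10],[4,14],[10,0],[17,9],[26,0],[42,7],[44,14],[45,16],[50,0]]
[[3,10],[4,14],[10,0],[17,9],[26,0],[39,14],[41,0],[42,7],[44,14],[45,16],[50,0]]
[[3,10],[4,14],[8,16],[11,0],[17,9],[26,0],[39,14],[41,0],[42,7],[44,14],[45,16],[50,0]]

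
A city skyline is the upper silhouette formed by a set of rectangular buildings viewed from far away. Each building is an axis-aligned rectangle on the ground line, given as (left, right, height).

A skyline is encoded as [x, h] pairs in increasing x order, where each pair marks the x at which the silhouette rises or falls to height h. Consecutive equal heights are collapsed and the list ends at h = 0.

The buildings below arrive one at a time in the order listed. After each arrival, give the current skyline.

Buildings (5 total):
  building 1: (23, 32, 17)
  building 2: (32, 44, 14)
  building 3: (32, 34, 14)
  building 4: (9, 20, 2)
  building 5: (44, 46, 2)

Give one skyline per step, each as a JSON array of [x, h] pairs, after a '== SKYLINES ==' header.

== SKYLINES ==
[[23,17],[32,0]]
[[23,17],[32,14],[44,0]]
[[23,17],[32,14],[44,0]]
[[9,2],[20,0],[23,17],[32,14],[44,0]]
[[9,2],[20,0],[23,17],[32,14],[44,2],[46,0]]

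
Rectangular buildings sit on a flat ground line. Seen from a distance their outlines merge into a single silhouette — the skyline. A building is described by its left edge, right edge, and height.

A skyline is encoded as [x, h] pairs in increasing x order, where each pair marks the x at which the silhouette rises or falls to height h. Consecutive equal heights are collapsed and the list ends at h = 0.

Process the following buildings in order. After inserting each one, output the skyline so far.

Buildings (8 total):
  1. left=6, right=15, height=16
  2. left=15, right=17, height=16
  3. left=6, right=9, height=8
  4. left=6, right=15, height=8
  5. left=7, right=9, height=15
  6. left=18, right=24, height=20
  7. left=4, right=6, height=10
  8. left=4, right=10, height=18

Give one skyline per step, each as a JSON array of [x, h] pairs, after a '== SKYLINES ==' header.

== SKYLINES ==
[[6,16],[15,0]]
[[6,16],[17,0]]
[[6,16],[17,0]]
[[6,16],[17,0]]
[[6,16],[17,0]]
[[6,16],[17,0],[18,20],[24,0]]
[[4,10],[6,16],[17,0],[18,20],[24,0]]
[[4,18],[10,16],[17,0],[18,20],[24,0]]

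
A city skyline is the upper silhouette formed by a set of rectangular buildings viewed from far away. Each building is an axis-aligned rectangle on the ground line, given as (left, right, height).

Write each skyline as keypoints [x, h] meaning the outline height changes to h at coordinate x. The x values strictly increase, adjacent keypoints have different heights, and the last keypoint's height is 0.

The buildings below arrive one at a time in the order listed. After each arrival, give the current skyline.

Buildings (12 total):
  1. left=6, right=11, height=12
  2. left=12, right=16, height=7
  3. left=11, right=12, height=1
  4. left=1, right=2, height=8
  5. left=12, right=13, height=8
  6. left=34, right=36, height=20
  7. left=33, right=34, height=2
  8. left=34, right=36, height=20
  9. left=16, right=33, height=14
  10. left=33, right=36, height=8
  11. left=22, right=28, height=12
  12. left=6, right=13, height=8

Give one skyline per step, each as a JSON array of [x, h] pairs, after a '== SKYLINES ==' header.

== SKYLINES ==
[[6,12],[11,0]]
[[6,12],[11,0],[12,7],[16,0]]
[[6,12],[11,1],[12,7],[16,0]]
[[1,8],[2,0],[6,12],[11,1],[12,7],[16,0]]
[[1,8],[2,0],[6,12],[11,1],[12,8],[13,7],[16,0]]
[[1,8],[2,0],[6,12],[11,1],[12,8],[13,7],[16,0],[34,20],[36,0]]
[[1,8],[2,0],[6,12],[11,1],[12,8],[13,7],[16,0],[33,2],[34,20],[36,0]]
[[1,8],[2,0],[6,12],[11,1],[12,8],[13,7],[16,0],[33,2],[34,20],[36,0]]
[[1,8],[2,0],[6,12],[11,1],[12,8],[13,7],[16,14],[33,2],[34,20],[36,0]]
[[1,8],[2,0],[6,12],[11,1],[12,8],[13,7],[16,14],[33,8],[34,20],[36,0]]
[[1,8],[2,0],[6,12],[11,1],[12,8],[13,7],[16,14],[33,8],[34,20],[36,0]]
[[1,8],[2,0],[6,12],[11,8],[13,7],[16,14],[33,8],[34,20],[36,0]]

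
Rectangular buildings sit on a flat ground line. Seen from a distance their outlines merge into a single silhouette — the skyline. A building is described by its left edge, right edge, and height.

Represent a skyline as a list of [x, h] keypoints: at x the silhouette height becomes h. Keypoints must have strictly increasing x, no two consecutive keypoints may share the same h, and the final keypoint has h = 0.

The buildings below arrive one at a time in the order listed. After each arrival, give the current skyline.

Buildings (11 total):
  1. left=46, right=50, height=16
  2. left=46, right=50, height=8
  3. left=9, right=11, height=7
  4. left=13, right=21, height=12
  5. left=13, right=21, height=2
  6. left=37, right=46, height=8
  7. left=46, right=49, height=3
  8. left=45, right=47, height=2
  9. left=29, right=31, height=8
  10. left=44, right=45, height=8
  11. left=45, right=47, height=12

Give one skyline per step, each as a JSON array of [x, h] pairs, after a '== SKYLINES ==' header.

== SKYLINES ==
[[46,16],[50,0]]
[[46,16],[50,0]]
[[9,7],[11,0],[46,16],[50,0]]
[[9,7],[11,0],[13,12],[21,0],[46,16],[50,0]]
[[9,7],[11,0],[13,12],[21,0],[46,16],[50,0]]
[[9,7],[11,0],[13,12],[21,0],[37,8],[46,16],[50,0]]
[[9,7],[11,0],[13,12],[21,0],[37,8],[46,16],[50,0]]
[[9,7],[11,0],[13,12],[21,0],[37,8],[46,16],[50,0]]
[[9,7],[11,0],[13,12],[21,0],[29,8],[31,0],[37,8],[46,16],[50,0]]
[[9,7],[11,0],[13,12],[21,0],[29,8],[31,0],[37,8],[46,16],[50,0]]
[[9,7],[11,0],[13,12],[21,0],[29,8],[31,0],[37,8],[45,12],[46,16],[50,0]]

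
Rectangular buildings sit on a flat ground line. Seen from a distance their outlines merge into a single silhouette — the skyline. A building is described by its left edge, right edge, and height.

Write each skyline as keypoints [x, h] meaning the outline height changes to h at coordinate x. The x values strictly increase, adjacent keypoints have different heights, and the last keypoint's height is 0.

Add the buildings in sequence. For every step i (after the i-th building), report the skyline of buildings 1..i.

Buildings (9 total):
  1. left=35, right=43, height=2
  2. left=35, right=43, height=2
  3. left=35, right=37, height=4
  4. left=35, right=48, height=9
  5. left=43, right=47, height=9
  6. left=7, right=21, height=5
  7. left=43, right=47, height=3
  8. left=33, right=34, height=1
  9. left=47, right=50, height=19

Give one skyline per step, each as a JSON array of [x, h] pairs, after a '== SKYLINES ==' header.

== SKYLINES ==
[[35,2],[43,0]]
[[35,2],[43,0]]
[[35,4],[37,2],[43,0]]
[[35,9],[48,0]]
[[35,9],[48,0]]
[[7,5],[21,0],[35,9],[48,0]]
[[7,5],[21,0],[35,9],[48,0]]
[[7,5],[21,0],[33,1],[34,0],[35,9],[48,0]]
[[7,5],[21,0],[33,1],[34,0],[35,9],[47,19],[50,0]]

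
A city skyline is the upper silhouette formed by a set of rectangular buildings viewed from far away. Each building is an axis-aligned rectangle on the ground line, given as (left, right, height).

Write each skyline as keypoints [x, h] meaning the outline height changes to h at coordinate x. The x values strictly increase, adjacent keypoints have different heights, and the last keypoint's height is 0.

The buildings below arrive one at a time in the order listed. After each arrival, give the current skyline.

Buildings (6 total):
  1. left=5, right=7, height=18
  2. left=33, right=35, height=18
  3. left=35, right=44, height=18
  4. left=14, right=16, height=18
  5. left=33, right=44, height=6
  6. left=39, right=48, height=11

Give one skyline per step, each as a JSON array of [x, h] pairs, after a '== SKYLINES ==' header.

== SKYLINES ==
[[5,18],[7,0]]
[[5,18],[7,0],[33,18],[35,0]]
[[5,18],[7,0],[33,18],[44,0]]
[[5,18],[7,0],[14,18],[16,0],[33,18],[44,0]]
[[5,18],[7,0],[14,18],[16,0],[33,18],[44,0]]
[[5,18],[7,0],[14,18],[16,0],[33,18],[44,11],[48,0]]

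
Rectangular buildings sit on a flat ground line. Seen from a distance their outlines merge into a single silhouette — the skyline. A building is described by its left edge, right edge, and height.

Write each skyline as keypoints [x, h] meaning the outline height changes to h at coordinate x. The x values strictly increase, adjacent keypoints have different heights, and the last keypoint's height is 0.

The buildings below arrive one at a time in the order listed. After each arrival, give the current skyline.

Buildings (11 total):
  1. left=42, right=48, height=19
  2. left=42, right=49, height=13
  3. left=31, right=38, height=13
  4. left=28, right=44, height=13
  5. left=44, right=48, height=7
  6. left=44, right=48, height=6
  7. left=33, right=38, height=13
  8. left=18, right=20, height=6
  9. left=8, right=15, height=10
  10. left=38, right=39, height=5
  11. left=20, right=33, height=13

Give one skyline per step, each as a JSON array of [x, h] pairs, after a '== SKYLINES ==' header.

== SKYLINES ==
[[42,19],[48,0]]
[[42,19],[48,13],[49,0]]
[[31,13],[38,0],[42,19],[48,13],[49,0]]
[[28,13],[42,19],[48,13],[49,0]]
[[28,13],[42,19],[48,13],[49,0]]
[[28,13],[42,19],[48,13],[49,0]]
[[28,13],[42,19],[48,13],[49,0]]
[[18,6],[20,0],[28,13],[42,19],[48,13],[49,0]]
[[8,10],[15,0],[18,6],[20,0],[28,13],[42,19],[48,13],[49,0]]
[[8,10],[15,0],[18,6],[20,0],[28,13],[42,19],[48,13],[49,0]]
[[8,10],[15,0],[18,6],[20,13],[42,19],[48,13],[49,0]]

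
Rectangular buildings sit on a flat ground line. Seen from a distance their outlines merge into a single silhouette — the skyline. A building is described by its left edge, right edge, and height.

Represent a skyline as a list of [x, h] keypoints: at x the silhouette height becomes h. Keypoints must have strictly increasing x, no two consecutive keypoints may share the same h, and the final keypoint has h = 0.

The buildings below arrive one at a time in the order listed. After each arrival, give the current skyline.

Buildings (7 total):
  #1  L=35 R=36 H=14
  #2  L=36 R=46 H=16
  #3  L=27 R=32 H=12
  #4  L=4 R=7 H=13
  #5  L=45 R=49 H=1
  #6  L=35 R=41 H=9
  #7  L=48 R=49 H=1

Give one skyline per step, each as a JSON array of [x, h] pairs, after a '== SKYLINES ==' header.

== SKYLINES ==
[[35,14],[36,0]]
[[35,14],[36,16],[46,0]]
[[27,12],[32,0],[35,14],[36,16],[46,0]]
[[4,13],[7,0],[27,12],[32,0],[35,14],[36,16],[46,0]]
[[4,13],[7,0],[27,12],[32,0],[35,14],[36,16],[46,1],[49,0]]
[[4,13],[7,0],[27,12],[32,0],[35,14],[36,16],[46,1],[49,0]]
[[4,13],[7,0],[27,12],[32,0],[35,14],[36,16],[46,1],[49,0]]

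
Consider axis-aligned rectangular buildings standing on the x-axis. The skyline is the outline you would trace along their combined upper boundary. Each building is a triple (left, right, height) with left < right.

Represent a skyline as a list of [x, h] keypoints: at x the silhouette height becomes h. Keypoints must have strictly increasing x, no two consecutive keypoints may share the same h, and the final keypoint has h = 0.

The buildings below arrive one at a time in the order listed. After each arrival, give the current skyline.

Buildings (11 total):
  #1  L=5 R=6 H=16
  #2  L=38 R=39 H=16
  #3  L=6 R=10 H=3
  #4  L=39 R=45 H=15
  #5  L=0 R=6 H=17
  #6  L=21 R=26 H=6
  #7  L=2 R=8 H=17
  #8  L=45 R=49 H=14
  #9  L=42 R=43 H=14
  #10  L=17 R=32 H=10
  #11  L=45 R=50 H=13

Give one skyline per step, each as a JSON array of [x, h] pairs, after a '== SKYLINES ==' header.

== SKYLINES ==
[[5,16],[6,0]]
[[5,16],[6,0],[38,16],[39,0]]
[[5,16],[6,3],[10,0],[38,16],[39,0]]
[[5,16],[6,3],[10,0],[38,16],[39,15],[45,0]]
[[0,17],[6,3],[10,0],[38,16],[39,15],[45,0]]
[[0,17],[6,3],[10,0],[21,6],[26,0],[38,16],[39,15],[45,0]]
[[0,17],[8,3],[10,0],[21,6],[26,0],[38,16],[39,15],[45,0]]
[[0,17],[8,3],[10,0],[21,6],[26,0],[38,16],[39,15],[45,14],[49,0]]
[[0,17],[8,3],[10,0],[21,6],[26,0],[38,16],[39,15],[45,14],[49,0]]
[[0,17],[8,3],[10,0],[17,10],[32,0],[38,16],[39,15],[45,14],[49,0]]
[[0,17],[8,3],[10,0],[17,10],[32,0],[38,16],[39,15],[45,14],[49,13],[50,0]]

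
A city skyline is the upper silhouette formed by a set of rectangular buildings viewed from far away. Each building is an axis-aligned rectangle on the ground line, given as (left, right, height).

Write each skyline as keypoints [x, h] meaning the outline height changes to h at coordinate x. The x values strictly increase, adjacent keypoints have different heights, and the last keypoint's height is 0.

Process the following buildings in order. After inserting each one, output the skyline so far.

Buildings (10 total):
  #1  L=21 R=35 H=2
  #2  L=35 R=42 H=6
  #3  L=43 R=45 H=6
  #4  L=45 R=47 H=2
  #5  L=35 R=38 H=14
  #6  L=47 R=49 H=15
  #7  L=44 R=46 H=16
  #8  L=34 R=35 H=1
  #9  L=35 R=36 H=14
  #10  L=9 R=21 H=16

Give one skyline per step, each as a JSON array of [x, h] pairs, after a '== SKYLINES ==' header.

== SKYLINES ==
[[21,2],[35,0]]
[[21,2],[35,6],[42,0]]
[[21,2],[35,6],[42,0],[43,6],[45,0]]
[[21,2],[35,6],[42,0],[43,6],[45,2],[47,0]]
[[21,2],[35,14],[38,6],[42,0],[43,6],[45,2],[47,0]]
[[21,2],[35,14],[38,6],[42,0],[43,6],[45,2],[47,15],[49,0]]
[[21,2],[35,14],[38,6],[42,0],[43,6],[44,16],[46,2],[47,15],[49,0]]
[[21,2],[35,14],[38,6],[42,0],[43,6],[44,16],[46,2],[47,15],[49,0]]
[[21,2],[35,14],[38,6],[42,0],[43,6],[44,16],[46,2],[47,15],[49,0]]
[[9,16],[21,2],[35,14],[38,6],[42,0],[43,6],[44,16],[46,2],[47,15],[49,0]]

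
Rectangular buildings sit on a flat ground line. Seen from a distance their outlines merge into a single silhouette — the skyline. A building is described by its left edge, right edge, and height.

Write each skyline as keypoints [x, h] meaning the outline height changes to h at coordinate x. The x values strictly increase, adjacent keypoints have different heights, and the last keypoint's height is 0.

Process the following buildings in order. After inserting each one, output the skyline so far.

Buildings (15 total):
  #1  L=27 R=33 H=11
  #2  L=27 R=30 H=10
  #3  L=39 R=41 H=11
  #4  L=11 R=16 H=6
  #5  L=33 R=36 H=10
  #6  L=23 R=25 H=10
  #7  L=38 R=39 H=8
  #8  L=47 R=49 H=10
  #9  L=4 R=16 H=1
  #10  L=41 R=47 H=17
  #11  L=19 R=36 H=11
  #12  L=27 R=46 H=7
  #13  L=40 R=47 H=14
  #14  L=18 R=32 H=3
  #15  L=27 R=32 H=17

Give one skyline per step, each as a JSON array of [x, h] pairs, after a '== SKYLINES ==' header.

== SKYLINES ==
[[27,11],[33,0]]
[[27,11],[33,0]]
[[27,11],[33,0],[39,11],[41,0]]
[[11,6],[16,0],[27,11],[33,0],[39,11],[41,0]]
[[11,6],[16,0],[27,11],[33,10],[36,0],[39,11],[41,0]]
[[11,6],[16,0],[23,10],[25,0],[27,11],[33,10],[36,0],[39,11],[41,0]]
[[11,6],[16,0],[23,10],[25,0],[27,11],[33,10],[36,0],[38,8],[39,11],[41,0]]
[[11,6],[16,0],[23,10],[25,0],[27,11],[33,10],[36,0],[38,8],[39,11],[41,0],[47,10],[49,0]]
[[4,1],[11,6],[16,0],[23,10],[25,0],[27,11],[33,10],[36,0],[38,8],[39,11],[41,0],[47,10],[49,0]]
[[4,1],[11,6],[16,0],[23,10],[25,0],[27,11],[33,10],[36,0],[38,8],[39,11],[41,17],[47,10],[49,0]]
[[4,1],[11,6],[16,0],[19,11],[36,0],[38,8],[39,11],[41,17],[47,10],[49,0]]
[[4,1],[11,6],[16,0],[19,11],[36,7],[38,8],[39,11],[41,17],[47,10],[49,0]]
[[4,1],[11,6],[16,0],[19,11],[36,7],[38,8],[39,11],[40,14],[41,17],[47,10],[49,0]]
[[4,1],[11,6],[16,0],[18,3],[19,11],[36,7],[38,8],[39,11],[40,14],[41,17],[47,10],[49,0]]
[[4,1],[11,6],[16,0],[18,3],[19,11],[27,17],[32,11],[36,7],[38,8],[39,11],[40,14],[41,17],[47,10],[49,0]]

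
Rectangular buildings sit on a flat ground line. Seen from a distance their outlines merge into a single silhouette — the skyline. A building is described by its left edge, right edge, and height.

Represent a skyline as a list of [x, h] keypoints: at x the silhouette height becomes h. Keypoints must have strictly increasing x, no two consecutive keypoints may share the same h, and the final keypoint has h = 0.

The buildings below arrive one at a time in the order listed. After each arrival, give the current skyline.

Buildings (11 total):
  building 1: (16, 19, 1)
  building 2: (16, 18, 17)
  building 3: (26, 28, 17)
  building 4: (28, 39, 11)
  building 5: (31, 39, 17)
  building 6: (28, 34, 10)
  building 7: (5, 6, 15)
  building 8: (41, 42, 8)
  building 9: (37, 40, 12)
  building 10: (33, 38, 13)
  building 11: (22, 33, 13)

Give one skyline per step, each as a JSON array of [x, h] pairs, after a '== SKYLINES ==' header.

== SKYLINES ==
[[16,1],[19,0]]
[[16,17],[18,1],[19,0]]
[[16,17],[18,1],[19,0],[26,17],[28,0]]
[[16,17],[18,1],[19,0],[26,17],[28,11],[39,0]]
[[16,17],[18,1],[19,0],[26,17],[28,11],[31,17],[39,0]]
[[16,17],[18,1],[19,0],[26,17],[28,11],[31,17],[39,0]]
[[5,15],[6,0],[16,17],[18,1],[19,0],[26,17],[28,11],[31,17],[39,0]]
[[5,15],[6,0],[16,17],[18,1],[19,0],[26,17],[28,11],[31,17],[39,0],[41,8],[42,0]]
[[5,15],[6,0],[16,17],[18,1],[19,0],[26,17],[28,11],[31,17],[39,12],[40,0],[41,8],[42,0]]
[[5,15],[6,0],[16,17],[18,1],[19,0],[26,17],[28,11],[31,17],[39,12],[40,0],[41,8],[42,0]]
[[5,15],[6,0],[16,17],[18,1],[19,0],[22,13],[26,17],[28,13],[31,17],[39,12],[40,0],[41,8],[42,0]]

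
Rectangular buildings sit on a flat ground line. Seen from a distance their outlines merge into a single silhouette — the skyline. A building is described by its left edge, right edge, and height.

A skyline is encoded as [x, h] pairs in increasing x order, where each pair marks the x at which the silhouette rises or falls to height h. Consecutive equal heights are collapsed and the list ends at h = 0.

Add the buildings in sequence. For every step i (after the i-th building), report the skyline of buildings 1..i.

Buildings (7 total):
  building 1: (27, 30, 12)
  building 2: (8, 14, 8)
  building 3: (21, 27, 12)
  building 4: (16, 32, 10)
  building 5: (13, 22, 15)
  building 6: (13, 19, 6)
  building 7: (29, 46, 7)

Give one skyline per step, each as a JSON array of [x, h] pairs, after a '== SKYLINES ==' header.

== SKYLINES ==
[[27,12],[30,0]]
[[8,8],[14,0],[27,12],[30,0]]
[[8,8],[14,0],[21,12],[30,0]]
[[8,8],[14,0],[16,10],[21,12],[30,10],[32,0]]
[[8,8],[13,15],[22,12],[30,10],[32,0]]
[[8,8],[13,15],[22,12],[30,10],[32,0]]
[[8,8],[13,15],[22,12],[30,10],[32,7],[46,0]]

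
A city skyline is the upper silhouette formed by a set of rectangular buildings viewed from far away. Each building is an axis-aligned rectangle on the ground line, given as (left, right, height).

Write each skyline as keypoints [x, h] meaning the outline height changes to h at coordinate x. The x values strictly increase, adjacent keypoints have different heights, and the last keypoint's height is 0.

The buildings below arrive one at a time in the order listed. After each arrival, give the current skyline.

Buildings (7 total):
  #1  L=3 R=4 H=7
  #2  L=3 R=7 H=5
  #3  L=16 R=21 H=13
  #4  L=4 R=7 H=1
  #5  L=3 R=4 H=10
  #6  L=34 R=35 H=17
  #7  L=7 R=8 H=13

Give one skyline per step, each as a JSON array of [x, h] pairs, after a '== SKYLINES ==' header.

== SKYLINES ==
[[3,7],[4,0]]
[[3,7],[4,5],[7,0]]
[[3,7],[4,5],[7,0],[16,13],[21,0]]
[[3,7],[4,5],[7,0],[16,13],[21,0]]
[[3,10],[4,5],[7,0],[16,13],[21,0]]
[[3,10],[4,5],[7,0],[16,13],[21,0],[34,17],[35,0]]
[[3,10],[4,5],[7,13],[8,0],[16,13],[21,0],[34,17],[35,0]]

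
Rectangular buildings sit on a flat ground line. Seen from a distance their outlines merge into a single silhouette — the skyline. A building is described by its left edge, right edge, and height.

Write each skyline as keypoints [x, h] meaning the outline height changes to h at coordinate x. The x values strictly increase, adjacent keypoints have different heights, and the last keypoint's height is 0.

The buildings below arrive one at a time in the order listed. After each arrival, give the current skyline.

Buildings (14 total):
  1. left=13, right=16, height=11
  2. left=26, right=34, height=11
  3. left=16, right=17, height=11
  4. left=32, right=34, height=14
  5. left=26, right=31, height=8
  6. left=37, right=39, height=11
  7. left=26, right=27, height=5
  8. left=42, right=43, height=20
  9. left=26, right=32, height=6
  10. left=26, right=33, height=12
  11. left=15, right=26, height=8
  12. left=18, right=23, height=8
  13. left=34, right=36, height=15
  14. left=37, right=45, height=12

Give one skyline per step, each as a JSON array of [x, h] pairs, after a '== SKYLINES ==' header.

== SKYLINES ==
[[13,11],[16,0]]
[[13,11],[16,0],[26,11],[34,0]]
[[13,11],[17,0],[26,11],[34,0]]
[[13,11],[17,0],[26,11],[32,14],[34,0]]
[[13,11],[17,0],[26,11],[32,14],[34,0]]
[[13,11],[17,0],[26,11],[32,14],[34,0],[37,11],[39,0]]
[[13,11],[17,0],[26,11],[32,14],[34,0],[37,11],[39,0]]
[[13,11],[17,0],[26,11],[32,14],[34,0],[37,11],[39,0],[42,20],[43,0]]
[[13,11],[17,0],[26,11],[32,14],[34,0],[37,11],[39,0],[42,20],[43,0]]
[[13,11],[17,0],[26,12],[32,14],[34,0],[37,11],[39,0],[42,20],[43,0]]
[[13,11],[17,8],[26,12],[32,14],[34,0],[37,11],[39,0],[42,20],[43,0]]
[[13,11],[17,8],[26,12],[32,14],[34,0],[37,11],[39,0],[42,20],[43,0]]
[[13,11],[17,8],[26,12],[32,14],[34,15],[36,0],[37,11],[39,0],[42,20],[43,0]]
[[13,11],[17,8],[26,12],[32,14],[34,15],[36,0],[37,12],[42,20],[43,12],[45,0]]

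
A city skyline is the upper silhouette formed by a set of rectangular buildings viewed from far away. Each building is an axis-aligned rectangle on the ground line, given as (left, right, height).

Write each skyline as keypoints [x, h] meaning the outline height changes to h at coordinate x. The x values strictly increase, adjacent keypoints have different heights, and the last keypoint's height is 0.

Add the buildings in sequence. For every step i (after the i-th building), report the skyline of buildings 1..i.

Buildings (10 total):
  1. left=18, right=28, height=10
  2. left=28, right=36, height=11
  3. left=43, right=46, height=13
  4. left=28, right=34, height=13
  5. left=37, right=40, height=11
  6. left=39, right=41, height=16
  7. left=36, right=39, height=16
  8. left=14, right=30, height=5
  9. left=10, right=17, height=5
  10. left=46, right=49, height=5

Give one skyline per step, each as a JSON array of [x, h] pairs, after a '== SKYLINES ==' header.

== SKYLINES ==
[[18,10],[28,0]]
[[18,10],[28,11],[36,0]]
[[18,10],[28,11],[36,0],[43,13],[46,0]]
[[18,10],[28,13],[34,11],[36,0],[43,13],[46,0]]
[[18,10],[28,13],[34,11],[36,0],[37,11],[40,0],[43,13],[46,0]]
[[18,10],[28,13],[34,11],[36,0],[37,11],[39,16],[41,0],[43,13],[46,0]]
[[18,10],[28,13],[34,11],[36,16],[41,0],[43,13],[46,0]]
[[14,5],[18,10],[28,13],[34,11],[36,16],[41,0],[43,13],[46,0]]
[[10,5],[18,10],[28,13],[34,11],[36,16],[41,0],[43,13],[46,0]]
[[10,5],[18,10],[28,13],[34,11],[36,16],[41,0],[43,13],[46,5],[49,0]]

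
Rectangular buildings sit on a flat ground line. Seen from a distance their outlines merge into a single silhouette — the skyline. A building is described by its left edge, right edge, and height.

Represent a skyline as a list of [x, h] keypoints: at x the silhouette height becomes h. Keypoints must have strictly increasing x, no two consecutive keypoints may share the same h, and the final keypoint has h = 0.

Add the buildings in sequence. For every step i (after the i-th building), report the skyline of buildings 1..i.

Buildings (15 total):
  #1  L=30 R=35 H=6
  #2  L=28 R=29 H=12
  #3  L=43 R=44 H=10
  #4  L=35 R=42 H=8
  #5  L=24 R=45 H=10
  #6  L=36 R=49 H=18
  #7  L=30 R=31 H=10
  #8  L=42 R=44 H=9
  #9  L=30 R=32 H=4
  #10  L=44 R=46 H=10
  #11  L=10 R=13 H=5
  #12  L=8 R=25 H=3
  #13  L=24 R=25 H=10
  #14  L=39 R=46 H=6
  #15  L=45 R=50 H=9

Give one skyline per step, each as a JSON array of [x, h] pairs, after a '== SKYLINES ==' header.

== SKYLINES ==
[[30,6],[35,0]]
[[28,12],[29,0],[30,6],[35,0]]
[[28,12],[29,0],[30,6],[35,0],[43,10],[44,0]]
[[28,12],[29,0],[30,6],[35,8],[42,0],[43,10],[44,0]]
[[24,10],[28,12],[29,10],[45,0]]
[[24,10],[28,12],[29,10],[36,18],[49,0]]
[[24,10],[28,12],[29,10],[36,18],[49,0]]
[[24,10],[28,12],[29,10],[36,18],[49,0]]
[[24,10],[28,12],[29,10],[36,18],[49,0]]
[[24,10],[28,12],[29,10],[36,18],[49,0]]
[[10,5],[13,0],[24,10],[28,12],[29,10],[36,18],[49,0]]
[[8,3],[10,5],[13,3],[24,10],[28,12],[29,10],[36,18],[49,0]]
[[8,3],[10,5],[13,3],[24,10],[28,12],[29,10],[36,18],[49,0]]
[[8,3],[10,5],[13,3],[24,10],[28,12],[29,10],[36,18],[49,0]]
[[8,3],[10,5],[13,3],[24,10],[28,12],[29,10],[36,18],[49,9],[50,0]]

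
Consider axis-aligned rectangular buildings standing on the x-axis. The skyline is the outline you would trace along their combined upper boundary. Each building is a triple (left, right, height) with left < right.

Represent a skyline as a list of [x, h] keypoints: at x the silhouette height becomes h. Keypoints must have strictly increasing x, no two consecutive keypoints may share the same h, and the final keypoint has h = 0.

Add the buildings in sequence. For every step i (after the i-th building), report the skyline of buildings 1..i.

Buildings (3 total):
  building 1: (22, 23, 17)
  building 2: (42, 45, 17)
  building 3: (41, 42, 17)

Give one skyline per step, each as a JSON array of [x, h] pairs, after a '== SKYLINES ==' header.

== SKYLINES ==
[[22,17],[23,0]]
[[22,17],[23,0],[42,17],[45,0]]
[[22,17],[23,0],[41,17],[45,0]]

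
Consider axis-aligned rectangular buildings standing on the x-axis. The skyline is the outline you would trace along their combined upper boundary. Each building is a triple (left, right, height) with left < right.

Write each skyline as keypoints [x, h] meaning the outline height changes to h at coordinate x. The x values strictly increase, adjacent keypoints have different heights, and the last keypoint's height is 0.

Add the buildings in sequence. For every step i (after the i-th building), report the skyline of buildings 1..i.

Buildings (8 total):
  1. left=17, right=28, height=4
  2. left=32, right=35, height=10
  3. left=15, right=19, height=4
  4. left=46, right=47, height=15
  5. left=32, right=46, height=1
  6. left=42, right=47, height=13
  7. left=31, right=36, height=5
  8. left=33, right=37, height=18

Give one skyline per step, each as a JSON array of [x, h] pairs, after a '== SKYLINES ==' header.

== SKYLINES ==
[[17,4],[28,0]]
[[17,4],[28,0],[32,10],[35,0]]
[[15,4],[28,0],[32,10],[35,0]]
[[15,4],[28,0],[32,10],[35,0],[46,15],[47,0]]
[[15,4],[28,0],[32,10],[35,1],[46,15],[47,0]]
[[15,4],[28,0],[32,10],[35,1],[42,13],[46,15],[47,0]]
[[15,4],[28,0],[31,5],[32,10],[35,5],[36,1],[42,13],[46,15],[47,0]]
[[15,4],[28,0],[31,5],[32,10],[33,18],[37,1],[42,13],[46,15],[47,0]]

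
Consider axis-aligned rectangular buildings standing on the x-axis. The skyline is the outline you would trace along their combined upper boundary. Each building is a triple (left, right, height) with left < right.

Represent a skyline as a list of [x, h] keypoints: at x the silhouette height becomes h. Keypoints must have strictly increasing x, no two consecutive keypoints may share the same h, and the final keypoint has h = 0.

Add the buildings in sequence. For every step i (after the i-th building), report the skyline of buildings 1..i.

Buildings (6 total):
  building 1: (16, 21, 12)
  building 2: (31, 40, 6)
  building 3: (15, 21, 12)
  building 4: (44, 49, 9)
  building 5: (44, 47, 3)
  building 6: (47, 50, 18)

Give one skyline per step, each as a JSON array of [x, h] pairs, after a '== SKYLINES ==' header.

== SKYLINES ==
[[16,12],[21,0]]
[[16,12],[21,0],[31,6],[40,0]]
[[15,12],[21,0],[31,6],[40,0]]
[[15,12],[21,0],[31,6],[40,0],[44,9],[49,0]]
[[15,12],[21,0],[31,6],[40,0],[44,9],[49,0]]
[[15,12],[21,0],[31,6],[40,0],[44,9],[47,18],[50,0]]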